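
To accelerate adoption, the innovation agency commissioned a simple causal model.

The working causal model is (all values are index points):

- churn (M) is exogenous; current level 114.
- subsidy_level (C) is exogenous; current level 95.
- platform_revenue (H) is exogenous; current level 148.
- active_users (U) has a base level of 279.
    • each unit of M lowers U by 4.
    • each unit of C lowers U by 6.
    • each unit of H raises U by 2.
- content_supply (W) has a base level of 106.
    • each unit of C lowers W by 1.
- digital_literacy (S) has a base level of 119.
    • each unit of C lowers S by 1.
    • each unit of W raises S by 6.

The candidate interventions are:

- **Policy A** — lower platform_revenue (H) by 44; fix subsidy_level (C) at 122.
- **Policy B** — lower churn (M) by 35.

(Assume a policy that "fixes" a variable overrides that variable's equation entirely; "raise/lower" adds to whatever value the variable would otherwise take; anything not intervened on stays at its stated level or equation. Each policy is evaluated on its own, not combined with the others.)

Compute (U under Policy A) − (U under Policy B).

-390

Policy A (H − 44, C := 122):
  M = 114
  C = 122
  H = 148 − 44 = 104
  U = 279 − 4·114 − 6·122 + 2·104 = -701
Policy B (M − 35):
  M = 114 − 35 = 79
  C = 95
  H = 148
  U = 279 − 4·79 − 6·95 + 2·148 = -311
U: -701 − (-311) = -390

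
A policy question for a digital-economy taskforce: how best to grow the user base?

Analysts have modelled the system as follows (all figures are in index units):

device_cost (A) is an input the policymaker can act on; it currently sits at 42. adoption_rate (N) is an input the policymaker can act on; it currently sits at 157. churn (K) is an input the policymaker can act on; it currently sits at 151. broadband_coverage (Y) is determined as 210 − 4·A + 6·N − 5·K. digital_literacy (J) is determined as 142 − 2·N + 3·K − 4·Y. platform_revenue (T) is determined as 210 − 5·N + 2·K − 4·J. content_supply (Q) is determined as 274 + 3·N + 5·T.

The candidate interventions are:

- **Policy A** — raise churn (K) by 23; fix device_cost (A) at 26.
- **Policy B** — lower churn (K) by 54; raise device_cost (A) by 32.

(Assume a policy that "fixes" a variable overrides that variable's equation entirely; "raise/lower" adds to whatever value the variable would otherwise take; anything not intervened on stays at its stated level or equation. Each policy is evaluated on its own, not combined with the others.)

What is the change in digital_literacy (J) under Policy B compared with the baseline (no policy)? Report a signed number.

-730

Baseline:
  A = 42
  N = 157
  K = 151
  Y = 210 − 4·42 + 6·157 − 5·151 = 229
  J = 142 − 2·157 + 3·151 − 4·229 = -635
Policy B (K − 54, A + 32):
  A = 42 + 32 = 74
  N = 157
  K = 151 − 54 = 97
  Y = 210 − 4·74 + 6·157 − 5·97 = 371
  J = 142 − 2·157 + 3·97 − 4·371 = -1365
Change in J: -1365 − (-635) = -730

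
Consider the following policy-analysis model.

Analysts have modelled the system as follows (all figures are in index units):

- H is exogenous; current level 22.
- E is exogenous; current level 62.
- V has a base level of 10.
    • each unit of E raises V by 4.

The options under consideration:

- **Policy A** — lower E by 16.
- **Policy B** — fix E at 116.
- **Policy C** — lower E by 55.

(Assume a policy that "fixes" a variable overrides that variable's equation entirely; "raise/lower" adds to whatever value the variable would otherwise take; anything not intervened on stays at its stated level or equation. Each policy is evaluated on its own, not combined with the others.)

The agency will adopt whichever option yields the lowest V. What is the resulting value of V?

Policy A (E − 16):
  E = 62 − 16 = 46
  V = 10 + 4·46 = 194
Policy B (E := 116):
  E = 116
  V = 10 + 4·116 = 474
Policy C (E − 55):
  E = 62 − 55 = 7
  V = 10 + 4·7 = 38
Comparing — Policy A: V=194, Policy B: V=474, Policy C: V=38. Lowest is 38 (Policy C).

38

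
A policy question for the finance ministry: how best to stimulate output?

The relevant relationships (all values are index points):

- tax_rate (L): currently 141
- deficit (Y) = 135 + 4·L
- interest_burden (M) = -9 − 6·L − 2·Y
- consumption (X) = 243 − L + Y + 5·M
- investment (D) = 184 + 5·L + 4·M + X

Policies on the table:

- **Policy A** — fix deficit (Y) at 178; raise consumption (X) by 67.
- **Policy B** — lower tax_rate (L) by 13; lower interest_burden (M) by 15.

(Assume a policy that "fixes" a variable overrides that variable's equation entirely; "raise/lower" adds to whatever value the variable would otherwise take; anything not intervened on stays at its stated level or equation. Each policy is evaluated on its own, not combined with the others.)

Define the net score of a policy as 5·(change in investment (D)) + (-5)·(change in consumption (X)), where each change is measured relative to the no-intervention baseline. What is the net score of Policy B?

3015

Baseline:
  L = 141
  Y = 135 + 4·141 = 699
  M = -9 − 6·141 − 2·699 = -2253
  X = 243 − 141 + 699 + 5·(-2253) = -10464
  D = 184 + 5·141 + 4·(-2253) + (-10464) = -18587
Policy B (L − 13, M − 15):
  L = 141 − 13 = 128
  Y = 135 + 4·128 = 647
  M = -9 − 6·128 − 2·647 (−15 from intervention) = -2086
  X = 243 − 128 + 647 + 5·(-2086) = -9668
  D = 184 + 5·128 + 4·(-2086) + (-9668) = -17188
ΔD = -17188 − (-18587) = 1399; ΔX = -9668 − (-10464) = 796
Score = 5·1399 + (-5)·796 = 3015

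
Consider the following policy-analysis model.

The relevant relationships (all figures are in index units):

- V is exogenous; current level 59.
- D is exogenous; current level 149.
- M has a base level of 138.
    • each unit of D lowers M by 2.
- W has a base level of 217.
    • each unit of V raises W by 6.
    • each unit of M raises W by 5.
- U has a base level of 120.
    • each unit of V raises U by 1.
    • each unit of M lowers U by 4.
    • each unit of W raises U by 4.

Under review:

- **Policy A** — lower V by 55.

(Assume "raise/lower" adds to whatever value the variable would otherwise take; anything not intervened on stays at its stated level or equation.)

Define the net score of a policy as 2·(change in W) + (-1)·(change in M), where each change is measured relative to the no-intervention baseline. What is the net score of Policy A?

Baseline:
  V = 59
  D = 149
  M = 138 − 2·149 = -160
  W = 217 + 6·59 + 5·(-160) = -229
Policy A (V − 55):
  V = 59 − 55 = 4
  D = 149
  M = 138 − 2·149 = -160
  W = 217 + 6·4 + 5·(-160) = -559
ΔW = -559 − (-229) = -330; ΔM = -160 − (-160) = 0
Score = 2·(-330) + (-1)·0 = -660

-660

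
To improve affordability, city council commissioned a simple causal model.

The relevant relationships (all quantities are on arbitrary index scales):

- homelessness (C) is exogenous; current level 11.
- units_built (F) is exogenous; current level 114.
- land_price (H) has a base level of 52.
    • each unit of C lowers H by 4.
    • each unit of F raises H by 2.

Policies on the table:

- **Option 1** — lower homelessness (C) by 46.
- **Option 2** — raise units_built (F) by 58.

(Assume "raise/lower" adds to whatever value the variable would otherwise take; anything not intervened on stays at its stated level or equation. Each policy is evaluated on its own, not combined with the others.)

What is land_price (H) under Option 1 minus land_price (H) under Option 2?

Option 1 (C − 46):
  C = 11 − 46 = -35
  F = 114
  H = 52 − 4·(-35) + 2·114 = 420
Option 2 (F + 58):
  C = 11
  F = 114 + 58 = 172
  H = 52 − 4·11 + 2·172 = 352
H: 420 − 352 = 68

68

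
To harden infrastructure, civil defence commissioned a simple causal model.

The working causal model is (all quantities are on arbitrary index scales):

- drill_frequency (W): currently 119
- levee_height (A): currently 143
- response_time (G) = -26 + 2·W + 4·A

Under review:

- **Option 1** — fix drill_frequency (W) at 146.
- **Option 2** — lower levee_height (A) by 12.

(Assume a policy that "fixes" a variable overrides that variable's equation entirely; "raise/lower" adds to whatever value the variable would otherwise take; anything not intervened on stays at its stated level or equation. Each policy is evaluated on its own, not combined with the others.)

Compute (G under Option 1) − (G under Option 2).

Option 1 (W := 146):
  W = 146
  A = 143
  G = -26 + 2·146 + 4·143 = 838
Option 2 (A − 12):
  W = 119
  A = 143 − 12 = 131
  G = -26 + 2·119 + 4·131 = 736
G: 838 − 736 = 102

102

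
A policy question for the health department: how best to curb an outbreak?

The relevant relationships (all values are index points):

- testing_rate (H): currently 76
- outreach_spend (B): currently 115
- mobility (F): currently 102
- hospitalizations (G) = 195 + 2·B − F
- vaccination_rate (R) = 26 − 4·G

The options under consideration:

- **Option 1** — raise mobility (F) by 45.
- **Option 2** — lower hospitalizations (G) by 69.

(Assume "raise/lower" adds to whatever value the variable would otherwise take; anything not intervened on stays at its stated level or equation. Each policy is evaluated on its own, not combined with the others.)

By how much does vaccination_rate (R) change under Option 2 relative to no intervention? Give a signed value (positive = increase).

276

Baseline:
  B = 115
  F = 102
  G = 195 + 2·115 − 102 = 323
  R = 26 − 4·323 = -1266
Option 2 (G − 69):
  B = 115
  F = 102
  G = 195 + 2·115 − 102 (−69 from intervention) = 254
  R = 26 − 4·254 = -990
Change in R: -990 − (-1266) = 276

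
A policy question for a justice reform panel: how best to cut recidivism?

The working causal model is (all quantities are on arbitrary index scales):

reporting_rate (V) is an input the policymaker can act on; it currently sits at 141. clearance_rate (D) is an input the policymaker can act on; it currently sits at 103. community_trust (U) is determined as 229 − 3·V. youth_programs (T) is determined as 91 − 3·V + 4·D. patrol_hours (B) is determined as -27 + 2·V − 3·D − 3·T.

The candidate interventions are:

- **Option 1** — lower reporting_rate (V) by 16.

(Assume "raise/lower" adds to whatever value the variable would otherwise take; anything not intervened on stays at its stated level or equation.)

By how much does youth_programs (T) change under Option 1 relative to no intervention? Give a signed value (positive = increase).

48

Baseline:
  V = 141
  D = 103
  T = 91 − 3·141 + 4·103 = 80
Option 1 (V − 16):
  V = 141 − 16 = 125
  D = 103
  T = 91 − 3·125 + 4·103 = 128
Change in T: 128 − 80 = 48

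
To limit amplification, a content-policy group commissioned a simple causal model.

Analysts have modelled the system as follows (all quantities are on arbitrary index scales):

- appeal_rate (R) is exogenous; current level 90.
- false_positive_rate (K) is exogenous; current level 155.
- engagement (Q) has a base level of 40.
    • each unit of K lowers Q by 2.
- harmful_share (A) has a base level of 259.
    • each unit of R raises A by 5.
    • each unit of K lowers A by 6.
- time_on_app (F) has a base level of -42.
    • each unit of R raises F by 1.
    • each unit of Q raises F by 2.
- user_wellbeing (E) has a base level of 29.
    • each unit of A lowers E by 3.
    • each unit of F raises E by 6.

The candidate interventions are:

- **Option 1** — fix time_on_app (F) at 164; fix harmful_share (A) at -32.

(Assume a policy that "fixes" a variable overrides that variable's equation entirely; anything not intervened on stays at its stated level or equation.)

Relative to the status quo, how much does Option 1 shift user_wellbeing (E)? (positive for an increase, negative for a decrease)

3369

Baseline:
  R = 90
  K = 155
  Q = 40 − 2·155 = -270
  A = 259 + 5·90 − 6·155 = -221
  F = -42 + 90 + 2·(-270) = -492
  E = 29 − 3·(-221) + 6·(-492) = -2260
Option 1 (F := 164, A := -32):
  R = 90
  K = 155
  Q = 40 − 2·155 = -270
  A = -32
  F = 164
  E = 29 − 3·(-32) + 6·164 = 1109
Change in E: 1109 − (-2260) = 3369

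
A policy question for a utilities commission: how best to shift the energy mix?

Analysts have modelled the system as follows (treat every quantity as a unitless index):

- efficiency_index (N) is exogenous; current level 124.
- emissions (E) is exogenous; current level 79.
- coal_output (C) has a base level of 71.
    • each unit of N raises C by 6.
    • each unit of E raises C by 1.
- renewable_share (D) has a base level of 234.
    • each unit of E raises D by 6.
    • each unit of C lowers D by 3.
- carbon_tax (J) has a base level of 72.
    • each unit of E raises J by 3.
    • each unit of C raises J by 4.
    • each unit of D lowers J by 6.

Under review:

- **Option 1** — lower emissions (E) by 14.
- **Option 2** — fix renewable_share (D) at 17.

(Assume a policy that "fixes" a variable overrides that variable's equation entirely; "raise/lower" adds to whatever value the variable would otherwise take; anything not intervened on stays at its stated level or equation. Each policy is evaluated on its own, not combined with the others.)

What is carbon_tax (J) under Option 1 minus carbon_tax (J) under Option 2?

Option 1 (E − 14):
  N = 124
  E = 79 − 14 = 65
  C = 71 + 6·124 + 65 = 880
  D = 234 + 6·65 − 3·880 = -2016
  J = 72 + 3·65 + 4·880 − 6·(-2016) = 15883
Option 2 (D := 17):
  N = 124
  E = 79
  C = 71 + 6·124 + 79 = 894
  D = 17
  J = 72 + 3·79 + 4·894 − 6·17 = 3783
J: 15883 − 3783 = 12100

12100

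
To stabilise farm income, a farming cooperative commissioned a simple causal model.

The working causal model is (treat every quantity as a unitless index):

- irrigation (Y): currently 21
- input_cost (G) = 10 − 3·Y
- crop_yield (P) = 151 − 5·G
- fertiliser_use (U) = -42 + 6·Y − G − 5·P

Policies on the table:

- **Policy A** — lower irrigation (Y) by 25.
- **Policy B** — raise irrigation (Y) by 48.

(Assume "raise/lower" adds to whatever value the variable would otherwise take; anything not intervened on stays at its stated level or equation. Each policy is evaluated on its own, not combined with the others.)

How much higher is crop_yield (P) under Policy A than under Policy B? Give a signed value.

-1095

Policy A (Y − 25):
  Y = 21 − 25 = -4
  G = 10 − 3·(-4) = 22
  P = 151 − 5·22 = 41
Policy B (Y + 48):
  Y = 21 + 48 = 69
  G = 10 − 3·69 = -197
  P = 151 − 5·(-197) = 1136
P: 41 − 1136 = -1095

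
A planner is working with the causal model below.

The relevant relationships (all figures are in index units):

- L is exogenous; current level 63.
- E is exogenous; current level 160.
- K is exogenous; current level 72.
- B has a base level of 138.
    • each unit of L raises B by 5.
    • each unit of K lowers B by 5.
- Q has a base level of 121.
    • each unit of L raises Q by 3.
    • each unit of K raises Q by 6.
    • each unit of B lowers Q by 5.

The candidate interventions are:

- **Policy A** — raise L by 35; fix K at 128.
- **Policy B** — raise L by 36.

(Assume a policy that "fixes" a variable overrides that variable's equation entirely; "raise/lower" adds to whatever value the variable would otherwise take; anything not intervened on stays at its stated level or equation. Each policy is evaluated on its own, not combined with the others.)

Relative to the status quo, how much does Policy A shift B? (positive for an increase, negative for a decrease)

-105

Baseline:
  L = 63
  K = 72
  B = 138 + 5·63 − 5·72 = 93
Policy A (L + 35, K := 128):
  L = 63 + 35 = 98
  K = 128
  B = 138 + 5·98 − 5·128 = -12
Change in B: -12 − 93 = -105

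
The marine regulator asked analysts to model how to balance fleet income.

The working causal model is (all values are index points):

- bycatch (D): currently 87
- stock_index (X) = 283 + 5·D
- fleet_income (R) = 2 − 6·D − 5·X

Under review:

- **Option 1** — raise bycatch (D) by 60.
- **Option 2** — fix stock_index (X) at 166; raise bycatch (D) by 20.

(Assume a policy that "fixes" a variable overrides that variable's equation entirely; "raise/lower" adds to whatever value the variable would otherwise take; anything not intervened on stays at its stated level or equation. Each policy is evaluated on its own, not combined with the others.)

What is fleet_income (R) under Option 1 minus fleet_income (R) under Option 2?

Option 1 (D + 60):
  D = 87 + 60 = 147
  X = 283 + 5·147 = 1018
  R = 2 − 6·147 − 5·1018 = -5970
Option 2 (X := 166, D + 20):
  D = 87 + 20 = 107
  X = 166
  R = 2 − 6·107 − 5·166 = -1470
R: -5970 − (-1470) = -4500

-4500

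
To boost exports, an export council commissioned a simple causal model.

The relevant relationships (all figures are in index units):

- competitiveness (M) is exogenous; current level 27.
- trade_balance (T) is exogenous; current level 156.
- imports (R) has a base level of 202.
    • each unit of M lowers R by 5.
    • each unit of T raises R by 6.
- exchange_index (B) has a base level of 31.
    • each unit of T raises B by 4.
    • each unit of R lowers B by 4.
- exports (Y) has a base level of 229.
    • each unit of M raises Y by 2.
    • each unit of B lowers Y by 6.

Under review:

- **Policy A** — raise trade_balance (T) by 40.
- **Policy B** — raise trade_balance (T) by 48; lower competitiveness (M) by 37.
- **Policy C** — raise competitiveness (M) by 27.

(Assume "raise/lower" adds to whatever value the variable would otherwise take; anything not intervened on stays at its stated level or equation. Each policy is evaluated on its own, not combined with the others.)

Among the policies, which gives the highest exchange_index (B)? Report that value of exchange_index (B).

-2817

Policy A (T + 40):
  M = 27
  T = 156 + 40 = 196
  R = 202 − 5·27 + 6·196 = 1243
  B = 31 + 4·196 − 4·1243 = -4157
Policy B (T + 48, M − 37):
  M = 27 − 37 = -10
  T = 156 + 48 = 204
  R = 202 − 5·(-10) + 6·204 = 1476
  B = 31 + 4·204 − 4·1476 = -5057
Policy C (M + 27):
  M = 27 + 27 = 54
  T = 156
  R = 202 − 5·54 + 6·156 = 868
  B = 31 + 4·156 − 4·868 = -2817
Comparing — Policy A: B=-4157, Policy B: B=-5057, Policy C: B=-2817. Highest is -2817 (Policy C).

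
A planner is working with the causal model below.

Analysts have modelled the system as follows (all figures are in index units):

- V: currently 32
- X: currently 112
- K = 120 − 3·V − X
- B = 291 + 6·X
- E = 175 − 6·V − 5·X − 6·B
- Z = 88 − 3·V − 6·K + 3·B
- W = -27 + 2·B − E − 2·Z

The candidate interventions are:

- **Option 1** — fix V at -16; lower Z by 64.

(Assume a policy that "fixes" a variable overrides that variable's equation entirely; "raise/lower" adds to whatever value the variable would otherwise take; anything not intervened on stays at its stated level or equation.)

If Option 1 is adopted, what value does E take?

-6067

Option 1 (V := -16, Z − 64):
  V = -16
  X = 112
  B = 291 + 6·112 = 963
  E = 175 − 6·(-16) − 5·112 − 6·963 = -6067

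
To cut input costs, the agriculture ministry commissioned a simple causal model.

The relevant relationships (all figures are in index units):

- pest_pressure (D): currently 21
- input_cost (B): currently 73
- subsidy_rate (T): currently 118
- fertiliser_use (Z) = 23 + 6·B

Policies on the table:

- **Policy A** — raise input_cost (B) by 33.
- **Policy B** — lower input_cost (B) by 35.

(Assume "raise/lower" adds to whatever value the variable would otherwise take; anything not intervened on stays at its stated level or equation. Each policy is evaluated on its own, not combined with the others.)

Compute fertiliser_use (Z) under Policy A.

Policy A (B + 33):
  B = 73 + 33 = 106
  Z = 23 + 6·106 = 659

659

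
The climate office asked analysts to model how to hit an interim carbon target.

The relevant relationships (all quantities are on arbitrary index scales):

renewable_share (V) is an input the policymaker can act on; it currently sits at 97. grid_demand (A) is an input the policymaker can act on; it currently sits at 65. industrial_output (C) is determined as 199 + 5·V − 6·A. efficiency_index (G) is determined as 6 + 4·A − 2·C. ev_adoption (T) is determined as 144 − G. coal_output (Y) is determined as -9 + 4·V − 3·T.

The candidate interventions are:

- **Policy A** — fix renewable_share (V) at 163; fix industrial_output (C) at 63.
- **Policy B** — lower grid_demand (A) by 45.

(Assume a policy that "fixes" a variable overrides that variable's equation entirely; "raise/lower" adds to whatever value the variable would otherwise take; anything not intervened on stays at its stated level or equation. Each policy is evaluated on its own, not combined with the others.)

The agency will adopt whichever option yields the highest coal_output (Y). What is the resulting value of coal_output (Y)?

Policy A (V := 163, C := 63):
  V = 163
  A = 65
  C = 63
  G = 6 + 4·65 − 2·63 = 140
  T = 144 − 140 = 4
  Y = -9 + 4·163 − 3·4 = 631
Policy B (A − 45):
  V = 97
  A = 65 − 45 = 20
  C = 199 + 5·97 − 6·20 = 564
  G = 6 + 4·20 − 2·564 = -1042
  T = 144 − (-1042) = 1186
  Y = -9 + 4·97 − 3·1186 = -3179
Comparing — Policy A: Y=631, Policy B: Y=-3179. Highest is 631 (Policy A).

631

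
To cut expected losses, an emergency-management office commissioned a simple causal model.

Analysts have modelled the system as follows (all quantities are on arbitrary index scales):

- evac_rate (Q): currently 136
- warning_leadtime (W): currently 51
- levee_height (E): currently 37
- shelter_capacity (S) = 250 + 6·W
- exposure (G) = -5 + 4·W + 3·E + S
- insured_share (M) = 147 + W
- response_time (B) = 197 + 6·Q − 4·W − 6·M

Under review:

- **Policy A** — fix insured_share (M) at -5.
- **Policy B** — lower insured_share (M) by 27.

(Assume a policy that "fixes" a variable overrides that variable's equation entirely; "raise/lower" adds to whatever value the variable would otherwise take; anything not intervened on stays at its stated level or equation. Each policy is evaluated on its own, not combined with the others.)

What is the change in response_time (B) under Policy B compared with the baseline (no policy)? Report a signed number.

Baseline:
  Q = 136
  W = 51
  M = 147 + 51 = 198
  B = 197 + 6·136 − 4·51 − 6·198 = -379
Policy B (M − 27):
  Q = 136
  W = 51
  M = 147 + 51 (−27 from intervention) = 171
  B = 197 + 6·136 − 4·51 − 6·171 = -217
Change in B: -217 − (-379) = 162

162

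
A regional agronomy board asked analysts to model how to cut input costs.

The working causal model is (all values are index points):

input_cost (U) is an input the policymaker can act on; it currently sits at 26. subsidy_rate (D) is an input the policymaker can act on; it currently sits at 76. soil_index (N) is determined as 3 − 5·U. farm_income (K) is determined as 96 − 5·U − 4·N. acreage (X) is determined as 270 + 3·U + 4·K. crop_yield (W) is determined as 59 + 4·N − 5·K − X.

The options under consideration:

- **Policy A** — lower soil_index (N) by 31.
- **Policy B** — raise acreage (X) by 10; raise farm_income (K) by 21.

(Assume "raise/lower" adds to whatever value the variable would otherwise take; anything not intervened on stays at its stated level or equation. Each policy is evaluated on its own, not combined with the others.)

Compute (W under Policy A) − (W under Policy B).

-1041

Policy A (N − 31):
  U = 26
  N = 3 − 5·26 (−31 from intervention) = -158
  K = 96 − 5·26 − 4·(-158) = 598
  X = 270 + 3·26 + 4·598 = 2740
  W = 59 + 4·(-158) − 5·598 − 2740 = -6303
Policy B (X + 10, K + 21):
  U = 26
  N = 3 − 5·26 = -127
  K = 96 − 5·26 − 4·(-127) (+21 from intervention) = 495
  X = 270 + 3·26 + 4·495 (+10 from intervention) = 2338
  W = 59 + 4·(-127) − 5·495 − 2338 = -5262
W: -6303 − (-5262) = -1041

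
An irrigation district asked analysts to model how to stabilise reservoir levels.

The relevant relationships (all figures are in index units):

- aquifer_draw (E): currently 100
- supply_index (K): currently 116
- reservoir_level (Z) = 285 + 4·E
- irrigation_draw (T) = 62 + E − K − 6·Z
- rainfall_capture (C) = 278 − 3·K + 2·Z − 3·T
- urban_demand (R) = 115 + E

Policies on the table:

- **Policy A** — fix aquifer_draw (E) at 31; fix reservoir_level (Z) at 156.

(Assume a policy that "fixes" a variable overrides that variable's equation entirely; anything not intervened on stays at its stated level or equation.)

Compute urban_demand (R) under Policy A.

Policy A (E := 31, Z := 156):
  E = 31
  R = 115 + 31 = 146

146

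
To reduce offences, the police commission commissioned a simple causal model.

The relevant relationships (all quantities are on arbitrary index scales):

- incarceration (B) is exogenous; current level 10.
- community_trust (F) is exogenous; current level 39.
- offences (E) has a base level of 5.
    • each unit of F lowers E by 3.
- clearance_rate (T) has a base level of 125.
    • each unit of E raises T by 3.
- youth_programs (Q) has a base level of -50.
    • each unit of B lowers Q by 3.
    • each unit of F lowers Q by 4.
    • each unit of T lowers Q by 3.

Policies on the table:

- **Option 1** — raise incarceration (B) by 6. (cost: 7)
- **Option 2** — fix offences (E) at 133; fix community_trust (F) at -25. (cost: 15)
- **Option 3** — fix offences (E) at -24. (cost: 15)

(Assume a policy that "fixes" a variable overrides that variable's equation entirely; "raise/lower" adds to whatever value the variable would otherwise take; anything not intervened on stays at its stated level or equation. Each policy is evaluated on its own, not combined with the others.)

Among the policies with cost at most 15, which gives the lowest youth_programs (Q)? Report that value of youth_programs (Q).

Option 1 (B + 6):
  B = 10 + 6 = 16
  F = 39
  E = 5 − 3·39 = -112
  T = 125 + 3·(-112) = -211
  Q = -50 − 3·16 − 4·39 − 3·(-211) = 379
Option 2 (E := 133, F := -25):
  B = 10
  F = -25
  E = 133
  T = 125 + 3·133 = 524
  Q = -50 − 3·10 − 4·(-25) − 3·524 = -1552
Option 3 (E := -24):
  B = 10
  F = 39
  E = -24
  T = 125 + 3·(-24) = 53
  Q = -50 − 3·10 − 4·39 − 3·53 = -395
Comparing — Option 1: Q=379, Option 2: Q=-1552, Option 3: Q=-395. Lowest is -1552 (Option 2).

-1552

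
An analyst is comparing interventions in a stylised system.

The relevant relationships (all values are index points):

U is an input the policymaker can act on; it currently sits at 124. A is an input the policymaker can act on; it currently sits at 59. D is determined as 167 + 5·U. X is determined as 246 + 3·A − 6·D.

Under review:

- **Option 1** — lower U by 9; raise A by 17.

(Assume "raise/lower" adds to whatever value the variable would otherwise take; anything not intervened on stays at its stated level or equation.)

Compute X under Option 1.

Option 1 (U − 9, A + 17):
  U = 124 − 9 = 115
  A = 59 + 17 = 76
  D = 167 + 5·115 = 742
  X = 246 + 3·76 − 6·742 = -3978

-3978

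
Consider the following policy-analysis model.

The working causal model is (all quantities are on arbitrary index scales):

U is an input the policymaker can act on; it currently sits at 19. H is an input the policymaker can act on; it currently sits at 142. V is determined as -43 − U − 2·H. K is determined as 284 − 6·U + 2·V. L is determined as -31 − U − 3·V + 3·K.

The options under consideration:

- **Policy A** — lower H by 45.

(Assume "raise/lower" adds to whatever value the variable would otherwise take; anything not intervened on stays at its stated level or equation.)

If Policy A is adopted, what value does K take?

Policy A (H − 45):
  U = 19
  H = 142 − 45 = 97
  V = -43 − 19 − 2·97 = -256
  K = 284 − 6·19 + 2·(-256) = -342

-342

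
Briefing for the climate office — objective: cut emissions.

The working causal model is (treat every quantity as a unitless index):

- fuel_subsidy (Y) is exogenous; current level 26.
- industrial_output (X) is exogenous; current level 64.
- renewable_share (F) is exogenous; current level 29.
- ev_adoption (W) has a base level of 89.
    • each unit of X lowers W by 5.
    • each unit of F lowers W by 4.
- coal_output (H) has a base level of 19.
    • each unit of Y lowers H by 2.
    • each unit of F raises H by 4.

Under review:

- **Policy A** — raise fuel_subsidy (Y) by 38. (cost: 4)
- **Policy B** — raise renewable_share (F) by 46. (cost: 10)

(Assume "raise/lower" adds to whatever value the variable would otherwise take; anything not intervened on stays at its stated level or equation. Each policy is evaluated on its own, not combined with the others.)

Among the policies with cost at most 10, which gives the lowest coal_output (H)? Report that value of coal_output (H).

7

Policy A (Y + 38):
  Y = 26 + 38 = 64
  F = 29
  H = 19 − 2·64 + 4·29 = 7
Policy B (F + 46):
  Y = 26
  F = 29 + 46 = 75
  H = 19 − 2·26 + 4·75 = 267
Comparing — Policy A: H=7, Policy B: H=267. Lowest is 7 (Policy A).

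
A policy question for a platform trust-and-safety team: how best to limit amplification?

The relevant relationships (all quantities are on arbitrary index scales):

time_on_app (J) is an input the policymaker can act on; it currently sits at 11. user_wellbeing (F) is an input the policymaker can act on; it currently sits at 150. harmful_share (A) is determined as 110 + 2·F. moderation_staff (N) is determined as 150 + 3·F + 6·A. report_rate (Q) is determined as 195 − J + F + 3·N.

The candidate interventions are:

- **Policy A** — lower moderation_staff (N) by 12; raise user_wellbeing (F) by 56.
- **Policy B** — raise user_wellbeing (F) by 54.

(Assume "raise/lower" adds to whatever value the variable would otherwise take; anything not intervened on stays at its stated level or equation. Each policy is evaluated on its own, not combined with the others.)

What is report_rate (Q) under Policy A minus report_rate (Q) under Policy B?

Policy A (N − 12, F + 56):
  J = 11
  F = 150 + 56 = 206
  A = 110 + 2·206 = 522
  N = 150 + 3·206 + 6·522 (−12 from intervention) = 3888
  Q = 195 − 11 + 206 + 3·3888 = 12054
Policy B (F + 54):
  J = 11
  F = 150 + 54 = 204
  A = 110 + 2·204 = 518
  N = 150 + 3·204 + 6·518 = 3870
  Q = 195 − 11 + 204 + 3·3870 = 11998
Q: 12054 − 11998 = 56

56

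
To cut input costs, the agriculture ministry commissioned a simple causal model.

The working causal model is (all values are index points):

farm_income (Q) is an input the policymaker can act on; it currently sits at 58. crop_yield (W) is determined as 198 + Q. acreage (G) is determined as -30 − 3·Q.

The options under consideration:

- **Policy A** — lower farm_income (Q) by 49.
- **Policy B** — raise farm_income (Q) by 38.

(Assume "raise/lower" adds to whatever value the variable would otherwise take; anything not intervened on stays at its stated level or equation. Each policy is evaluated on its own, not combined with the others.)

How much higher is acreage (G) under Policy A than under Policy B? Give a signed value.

Policy A (Q − 49):
  Q = 58 − 49 = 9
  G = -30 − 3·9 = -57
Policy B (Q + 38):
  Q = 58 + 38 = 96
  G = -30 − 3·96 = -318
G: -57 − (-318) = 261

261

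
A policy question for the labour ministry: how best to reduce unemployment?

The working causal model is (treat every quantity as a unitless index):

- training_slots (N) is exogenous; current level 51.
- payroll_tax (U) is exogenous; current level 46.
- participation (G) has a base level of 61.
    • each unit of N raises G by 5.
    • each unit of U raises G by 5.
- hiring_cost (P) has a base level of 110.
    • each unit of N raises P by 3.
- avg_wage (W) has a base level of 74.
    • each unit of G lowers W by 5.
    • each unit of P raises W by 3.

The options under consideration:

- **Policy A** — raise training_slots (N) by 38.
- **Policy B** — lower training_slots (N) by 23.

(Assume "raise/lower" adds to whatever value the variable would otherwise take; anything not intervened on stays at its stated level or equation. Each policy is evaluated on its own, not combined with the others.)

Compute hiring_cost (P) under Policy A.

377

Policy A (N + 38):
  N = 51 + 38 = 89
  P = 110 + 3·89 = 377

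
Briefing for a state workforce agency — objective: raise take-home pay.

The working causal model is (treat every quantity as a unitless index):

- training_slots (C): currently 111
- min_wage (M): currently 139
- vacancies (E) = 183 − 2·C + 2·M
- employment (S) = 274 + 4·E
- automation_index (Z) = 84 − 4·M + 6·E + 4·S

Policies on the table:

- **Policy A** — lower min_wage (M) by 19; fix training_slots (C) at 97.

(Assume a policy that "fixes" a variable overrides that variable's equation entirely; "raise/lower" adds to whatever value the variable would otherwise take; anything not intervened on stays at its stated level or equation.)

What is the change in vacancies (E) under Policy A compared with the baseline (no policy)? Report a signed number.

Baseline:
  C = 111
  M = 139
  E = 183 − 2·111 + 2·139 = 239
Policy A (M − 19, C := 97):
  C = 97
  M = 139 − 19 = 120
  E = 183 − 2·97 + 2·120 = 229
Change in E: 229 − 239 = -10

-10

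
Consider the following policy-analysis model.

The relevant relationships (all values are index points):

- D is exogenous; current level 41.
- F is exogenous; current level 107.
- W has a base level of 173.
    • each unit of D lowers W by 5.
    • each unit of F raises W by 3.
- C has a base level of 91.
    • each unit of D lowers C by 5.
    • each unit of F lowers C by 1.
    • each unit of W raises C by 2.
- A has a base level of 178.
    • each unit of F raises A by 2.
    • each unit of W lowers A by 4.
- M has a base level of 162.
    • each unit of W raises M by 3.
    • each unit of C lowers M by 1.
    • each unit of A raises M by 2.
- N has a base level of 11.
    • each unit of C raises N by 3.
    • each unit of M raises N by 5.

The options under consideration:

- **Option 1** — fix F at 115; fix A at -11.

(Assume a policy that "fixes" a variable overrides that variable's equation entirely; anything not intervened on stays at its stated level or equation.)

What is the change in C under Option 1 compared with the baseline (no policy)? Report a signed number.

Baseline:
  D = 41
  F = 107
  W = 173 − 5·41 + 3·107 = 289
  C = 91 − 5·41 − 107 + 2·289 = 357
Option 1 (F := 115, A := -11):
  D = 41
  F = 115
  W = 173 − 5·41 + 3·115 = 313
  C = 91 − 5·41 − 115 + 2·313 = 397
Change in C: 397 − 357 = 40

40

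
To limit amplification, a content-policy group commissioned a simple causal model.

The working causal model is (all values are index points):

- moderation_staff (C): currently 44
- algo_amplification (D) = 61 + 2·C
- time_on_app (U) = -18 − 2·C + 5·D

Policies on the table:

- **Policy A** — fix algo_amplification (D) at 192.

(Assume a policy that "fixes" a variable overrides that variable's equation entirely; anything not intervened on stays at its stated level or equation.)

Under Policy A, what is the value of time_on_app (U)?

Policy A (D := 192):
  C = 44
  D = 192
  U = -18 − 2·44 + 5·192 = 854

854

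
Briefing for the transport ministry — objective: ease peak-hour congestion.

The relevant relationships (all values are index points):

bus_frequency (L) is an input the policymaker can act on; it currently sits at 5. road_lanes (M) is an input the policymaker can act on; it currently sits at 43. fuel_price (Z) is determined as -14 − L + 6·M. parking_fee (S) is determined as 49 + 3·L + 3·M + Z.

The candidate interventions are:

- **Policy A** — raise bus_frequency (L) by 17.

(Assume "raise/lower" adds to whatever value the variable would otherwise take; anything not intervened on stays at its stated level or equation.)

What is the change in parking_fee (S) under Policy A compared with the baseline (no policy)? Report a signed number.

34

Baseline:
  L = 5
  M = 43
  Z = -14 − 5 + 6·43 = 239
  S = 49 + 3·5 + 3·43 + 239 = 432
Policy A (L + 17):
  L = 5 + 17 = 22
  M = 43
  Z = -14 − 22 + 6·43 = 222
  S = 49 + 3·22 + 3·43 + 222 = 466
Change in S: 466 − 432 = 34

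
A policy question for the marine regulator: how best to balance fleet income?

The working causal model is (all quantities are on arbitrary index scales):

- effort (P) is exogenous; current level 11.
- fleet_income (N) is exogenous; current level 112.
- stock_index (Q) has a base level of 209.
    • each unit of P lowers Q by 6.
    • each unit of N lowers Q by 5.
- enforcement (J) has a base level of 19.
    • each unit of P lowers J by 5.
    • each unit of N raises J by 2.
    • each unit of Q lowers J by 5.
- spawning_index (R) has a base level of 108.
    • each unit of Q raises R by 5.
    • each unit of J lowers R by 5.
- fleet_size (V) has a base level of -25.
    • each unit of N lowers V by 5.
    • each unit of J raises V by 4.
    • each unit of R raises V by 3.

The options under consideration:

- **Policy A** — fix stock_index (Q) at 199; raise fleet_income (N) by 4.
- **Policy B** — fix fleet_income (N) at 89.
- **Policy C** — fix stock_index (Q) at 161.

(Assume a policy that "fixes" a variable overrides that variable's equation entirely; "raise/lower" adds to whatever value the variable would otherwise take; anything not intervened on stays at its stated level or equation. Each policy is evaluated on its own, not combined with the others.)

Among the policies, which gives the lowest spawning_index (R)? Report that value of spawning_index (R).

-9662

Policy A (Q := 199, N + 4):
  P = 11
  N = 112 + 4 = 116
  Q = 199
  J = 19 − 5·11 + 2·116 − 5·199 = -799
  R = 108 + 5·199 − 5·(-799) = 5098
Policy B (N := 89):
  P = 11
  N = 89
  Q = 209 − 6·11 − 5·89 = -302
  J = 19 − 5·11 + 2·89 − 5·(-302) = 1652
  R = 108 + 5·(-302) − 5·1652 = -9662
Policy C (Q := 161):
  P = 11
  N = 112
  Q = 161
  J = 19 − 5·11 + 2·112 − 5·161 = -617
  R = 108 + 5·161 − 5·(-617) = 3998
Comparing — Policy A: R=5098, Policy B: R=-9662, Policy C: R=3998. Lowest is -9662 (Policy B).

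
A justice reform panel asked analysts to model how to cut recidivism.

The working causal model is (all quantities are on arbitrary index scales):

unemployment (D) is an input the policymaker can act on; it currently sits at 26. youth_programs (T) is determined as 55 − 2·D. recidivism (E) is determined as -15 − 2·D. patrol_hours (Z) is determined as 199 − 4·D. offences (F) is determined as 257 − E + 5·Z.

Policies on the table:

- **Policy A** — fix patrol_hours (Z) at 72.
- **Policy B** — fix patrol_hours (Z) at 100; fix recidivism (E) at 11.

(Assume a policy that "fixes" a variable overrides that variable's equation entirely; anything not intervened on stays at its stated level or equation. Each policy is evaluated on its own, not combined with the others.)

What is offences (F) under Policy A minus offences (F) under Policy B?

Policy A (Z := 72):
  D = 26
  E = -15 − 2·26 = -67
  Z = 72
  F = 257 − (-67) + 5·72 = 684
Policy B (Z := 100, E := 11):
  D = 26
  E = 11
  Z = 100
  F = 257 − 11 + 5·100 = 746
F: 684 − 746 = -62

-62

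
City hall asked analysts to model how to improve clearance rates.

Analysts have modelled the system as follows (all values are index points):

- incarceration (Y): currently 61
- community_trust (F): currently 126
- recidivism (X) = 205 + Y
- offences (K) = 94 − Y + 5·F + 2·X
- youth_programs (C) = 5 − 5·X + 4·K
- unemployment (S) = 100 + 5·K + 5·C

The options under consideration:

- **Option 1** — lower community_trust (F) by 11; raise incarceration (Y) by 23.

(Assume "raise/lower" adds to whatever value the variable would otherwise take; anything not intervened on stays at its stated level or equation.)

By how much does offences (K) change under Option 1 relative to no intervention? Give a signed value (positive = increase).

-32

Baseline:
  Y = 61
  F = 126
  X = 205 + 61 = 266
  K = 94 − 61 + 5·126 + 2·266 = 1195
Option 1 (F − 11, Y + 23):
  Y = 61 + 23 = 84
  F = 126 − 11 = 115
  X = 205 + 84 = 289
  K = 94 − 84 + 5·115 + 2·289 = 1163
Change in K: 1163 − 1195 = -32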